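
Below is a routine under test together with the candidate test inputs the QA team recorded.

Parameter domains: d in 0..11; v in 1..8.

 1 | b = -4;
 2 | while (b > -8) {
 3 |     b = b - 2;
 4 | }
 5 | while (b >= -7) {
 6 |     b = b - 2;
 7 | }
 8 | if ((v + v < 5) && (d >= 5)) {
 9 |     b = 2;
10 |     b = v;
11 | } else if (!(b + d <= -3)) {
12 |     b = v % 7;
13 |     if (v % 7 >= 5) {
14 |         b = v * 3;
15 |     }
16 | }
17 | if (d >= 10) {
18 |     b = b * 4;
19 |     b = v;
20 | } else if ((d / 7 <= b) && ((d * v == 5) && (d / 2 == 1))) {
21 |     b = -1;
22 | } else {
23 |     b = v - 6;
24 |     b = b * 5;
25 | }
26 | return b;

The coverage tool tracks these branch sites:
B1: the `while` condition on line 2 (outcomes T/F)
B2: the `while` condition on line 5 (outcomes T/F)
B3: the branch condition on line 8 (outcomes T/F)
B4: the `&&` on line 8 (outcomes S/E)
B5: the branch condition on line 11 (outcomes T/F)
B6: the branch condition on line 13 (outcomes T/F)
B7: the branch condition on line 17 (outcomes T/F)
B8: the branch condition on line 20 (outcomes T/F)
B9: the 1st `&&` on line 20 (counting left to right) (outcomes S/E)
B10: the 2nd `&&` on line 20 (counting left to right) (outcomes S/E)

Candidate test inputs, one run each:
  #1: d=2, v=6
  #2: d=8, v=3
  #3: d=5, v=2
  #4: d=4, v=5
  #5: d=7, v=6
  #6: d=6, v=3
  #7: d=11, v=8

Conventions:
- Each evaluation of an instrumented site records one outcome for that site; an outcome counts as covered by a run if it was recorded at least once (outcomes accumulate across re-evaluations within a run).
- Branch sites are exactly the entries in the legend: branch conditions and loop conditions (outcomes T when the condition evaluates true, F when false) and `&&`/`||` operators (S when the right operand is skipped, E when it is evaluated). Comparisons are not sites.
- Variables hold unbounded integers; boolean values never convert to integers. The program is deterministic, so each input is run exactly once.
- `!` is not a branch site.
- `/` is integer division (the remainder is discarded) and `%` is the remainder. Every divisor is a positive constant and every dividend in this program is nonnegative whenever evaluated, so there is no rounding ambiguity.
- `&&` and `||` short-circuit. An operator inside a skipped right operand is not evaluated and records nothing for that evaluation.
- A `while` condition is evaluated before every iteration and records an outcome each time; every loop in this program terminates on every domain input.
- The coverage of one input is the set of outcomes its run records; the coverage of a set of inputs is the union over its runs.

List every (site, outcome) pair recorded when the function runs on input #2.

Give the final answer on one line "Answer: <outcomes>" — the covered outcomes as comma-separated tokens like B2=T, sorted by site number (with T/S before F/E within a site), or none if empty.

Tracing the run of input #2 (d=8, v=3):
  B1->T, B1->T, B1->F, B2->F, B4->S, B3->F, B5->T, B6->F, B7->F, B9->E
  B10->S, B8->F
collecting distinct outcomes: B1=T, B1=F, B2=F, B3=F, B4=S, B5=T, B6=F, B7=F, B8=F, B9=E, B10=S

Answer: B1=T, B1=F, B2=F, B3=F, B4=S, B5=T, B6=F, B7=F, B8=F, B9=E, B10=S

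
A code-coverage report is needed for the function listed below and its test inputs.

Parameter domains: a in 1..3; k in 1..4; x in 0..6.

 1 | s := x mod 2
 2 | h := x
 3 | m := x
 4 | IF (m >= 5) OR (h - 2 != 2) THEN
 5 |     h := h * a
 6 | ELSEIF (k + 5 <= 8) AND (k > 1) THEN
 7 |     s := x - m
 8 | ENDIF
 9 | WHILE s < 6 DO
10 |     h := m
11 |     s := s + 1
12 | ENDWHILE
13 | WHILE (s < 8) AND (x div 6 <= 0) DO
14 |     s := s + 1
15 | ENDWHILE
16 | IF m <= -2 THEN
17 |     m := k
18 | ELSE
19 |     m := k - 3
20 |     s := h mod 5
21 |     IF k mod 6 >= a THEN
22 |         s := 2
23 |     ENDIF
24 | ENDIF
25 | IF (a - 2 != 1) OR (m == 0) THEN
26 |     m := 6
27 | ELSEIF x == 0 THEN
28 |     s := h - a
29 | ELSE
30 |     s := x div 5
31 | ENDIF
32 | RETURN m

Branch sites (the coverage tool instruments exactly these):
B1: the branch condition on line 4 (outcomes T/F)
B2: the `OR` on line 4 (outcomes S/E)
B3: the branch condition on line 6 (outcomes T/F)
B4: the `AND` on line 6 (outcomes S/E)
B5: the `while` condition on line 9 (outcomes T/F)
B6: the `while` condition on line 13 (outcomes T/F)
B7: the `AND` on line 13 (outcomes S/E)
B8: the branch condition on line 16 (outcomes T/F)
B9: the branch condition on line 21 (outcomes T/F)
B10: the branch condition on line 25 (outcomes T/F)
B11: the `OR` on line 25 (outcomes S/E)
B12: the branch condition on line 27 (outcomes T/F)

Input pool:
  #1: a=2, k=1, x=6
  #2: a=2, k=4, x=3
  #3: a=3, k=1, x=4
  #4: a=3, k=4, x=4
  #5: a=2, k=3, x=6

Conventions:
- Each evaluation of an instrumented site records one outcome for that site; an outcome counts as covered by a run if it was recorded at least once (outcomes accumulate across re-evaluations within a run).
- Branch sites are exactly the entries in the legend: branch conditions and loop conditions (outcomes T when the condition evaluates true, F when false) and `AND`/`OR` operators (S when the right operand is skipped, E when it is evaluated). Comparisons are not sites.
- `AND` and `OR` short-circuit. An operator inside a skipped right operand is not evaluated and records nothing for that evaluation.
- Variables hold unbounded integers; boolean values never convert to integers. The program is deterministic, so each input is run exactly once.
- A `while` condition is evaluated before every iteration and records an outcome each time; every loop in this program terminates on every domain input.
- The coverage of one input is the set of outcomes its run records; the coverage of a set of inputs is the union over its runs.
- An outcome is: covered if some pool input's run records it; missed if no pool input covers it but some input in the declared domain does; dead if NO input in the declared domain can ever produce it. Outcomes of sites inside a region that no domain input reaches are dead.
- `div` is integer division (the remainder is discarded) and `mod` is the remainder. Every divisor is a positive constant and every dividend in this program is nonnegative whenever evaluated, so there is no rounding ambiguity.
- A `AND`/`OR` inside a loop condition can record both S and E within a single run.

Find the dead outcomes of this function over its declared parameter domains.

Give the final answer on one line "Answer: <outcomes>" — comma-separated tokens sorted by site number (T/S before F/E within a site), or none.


running all 84 domain inputs and tallying outcomes:
  B8=T: zero occurrences over every domain input -> dead
  reachable outcomes have witnesses, e.g. B1=T (e.g. a=1, k=1, x=0), B1=F (e.g. a=1, k=1, x=4), B2=S (e.g. a=1, k=1, x=5), B2=E (e.g. a=1, k=1, x=0)
Answer: B8=T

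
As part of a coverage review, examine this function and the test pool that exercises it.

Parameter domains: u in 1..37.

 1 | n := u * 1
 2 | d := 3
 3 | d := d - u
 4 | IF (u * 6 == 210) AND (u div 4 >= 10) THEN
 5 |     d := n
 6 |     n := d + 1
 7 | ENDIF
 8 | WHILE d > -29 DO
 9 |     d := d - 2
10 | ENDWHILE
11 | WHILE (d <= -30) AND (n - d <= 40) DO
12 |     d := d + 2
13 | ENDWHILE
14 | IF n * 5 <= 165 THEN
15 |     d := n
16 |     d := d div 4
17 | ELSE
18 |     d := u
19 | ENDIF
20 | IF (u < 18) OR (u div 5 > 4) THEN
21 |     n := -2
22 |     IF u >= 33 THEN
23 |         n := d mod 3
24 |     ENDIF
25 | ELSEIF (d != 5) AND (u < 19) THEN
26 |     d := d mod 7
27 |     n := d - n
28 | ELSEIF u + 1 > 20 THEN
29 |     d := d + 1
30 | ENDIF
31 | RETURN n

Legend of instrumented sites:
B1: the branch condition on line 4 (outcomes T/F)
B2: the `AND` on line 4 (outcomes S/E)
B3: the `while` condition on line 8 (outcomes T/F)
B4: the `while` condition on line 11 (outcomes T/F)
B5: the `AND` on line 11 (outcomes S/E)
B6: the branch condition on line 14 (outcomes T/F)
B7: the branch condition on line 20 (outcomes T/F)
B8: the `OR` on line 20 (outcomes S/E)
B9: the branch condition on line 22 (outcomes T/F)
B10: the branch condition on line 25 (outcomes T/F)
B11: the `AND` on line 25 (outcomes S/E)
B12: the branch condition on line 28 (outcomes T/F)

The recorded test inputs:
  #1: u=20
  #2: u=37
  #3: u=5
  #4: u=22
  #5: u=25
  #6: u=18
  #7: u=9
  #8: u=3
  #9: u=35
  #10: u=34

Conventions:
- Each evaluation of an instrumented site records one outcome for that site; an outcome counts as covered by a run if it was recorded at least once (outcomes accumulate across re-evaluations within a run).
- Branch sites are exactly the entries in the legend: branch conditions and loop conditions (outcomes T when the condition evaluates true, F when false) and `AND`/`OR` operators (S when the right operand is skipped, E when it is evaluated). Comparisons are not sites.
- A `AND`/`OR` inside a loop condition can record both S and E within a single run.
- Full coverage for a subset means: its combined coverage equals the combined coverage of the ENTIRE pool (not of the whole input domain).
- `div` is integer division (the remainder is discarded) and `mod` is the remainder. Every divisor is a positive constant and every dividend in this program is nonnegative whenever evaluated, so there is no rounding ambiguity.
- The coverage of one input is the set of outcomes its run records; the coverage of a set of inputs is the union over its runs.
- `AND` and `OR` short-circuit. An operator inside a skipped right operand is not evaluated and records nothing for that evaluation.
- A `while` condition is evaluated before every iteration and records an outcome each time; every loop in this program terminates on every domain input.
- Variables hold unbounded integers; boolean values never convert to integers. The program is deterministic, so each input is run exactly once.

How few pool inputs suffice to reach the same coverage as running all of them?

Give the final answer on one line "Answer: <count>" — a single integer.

#1 (u=20) -> covered: B1=F, B2=S, B3=T, B3=F, B4=F, B5=S, B6=T, B7=F, B8=E, B10=F, B11=S, B12=T
#2 (u=37) -> covered: B1=F, B2=S, B3=F, B4=F, B5=E, B6=F, B7=T, B8=E, B9=T
#3 (u=5) -> covered: B1=F, B2=S, B3=T, B3=F, B4=T, B4=F, B5=S, B5=E, B6=T, B7=T, B8=S, B9=F
#4 (u=22) -> covered: B1=F, B2=S, B3=T, B3=F, B4=F, B5=S, B6=T, B7=F, B8=E, B10=F, B11=S, B12=T
#5 (u=25) -> covered: B1=F, B2=S, B3=T, B3=F, B4=F, B5=E, B6=T, B7=T, B8=E, B9=F
#6 (u=18) -> covered: B1=F, B2=S, B3=T, B3=F, B4=F, B5=S, B6=T, B7=F, B8=E, B10=T, B11=E
#7 (u=9) -> covered: B1=F, B2=S, B3=T, B3=F, B4=T, B4=F, B5=S, B5=E, B6=T, B7=T, B8=S, B9=F
#8 (u=3) -> covered: B1=F, B2=S, B3=T, B3=F, B4=T, B4=F, B5=S, B5=E, B6=T, B7=T, B8=S, B9=F
#9 (u=35) -> covered: B1=F, B2=E, B3=F, B4=F, B5=E, B6=F, B7=T, B8=E, B9=T
#10 (u=34) -> covered: B1=F, B2=S, B3=F, B4=F, B5=E, B6=F, B7=T, B8=E, B9=T
the full pool covers 22 outcomes: B1=F, B2=S, B2=E, B3=T, B3=F, B4=T, B4=F, B5=S, B5=E, B6=T, B6=F, B7=T, B7=F, B8=S, B8=E, B9=T, B9=F, B10=T, B10=F, B11=S, B11=E, B12=T
every size-1 subset falls short of the 22 outcomes (best: 12/22)
every size-2 subset falls short of the 22 outcomes (best: 17/22)
every size-3 subset falls short of the 22 outcomes (best: 20/22)
inputs {1, 3, 6, 9} (size 4) cover everything; no size-4 subset with a lexicographically smaller index list covers all 22

Answer: 4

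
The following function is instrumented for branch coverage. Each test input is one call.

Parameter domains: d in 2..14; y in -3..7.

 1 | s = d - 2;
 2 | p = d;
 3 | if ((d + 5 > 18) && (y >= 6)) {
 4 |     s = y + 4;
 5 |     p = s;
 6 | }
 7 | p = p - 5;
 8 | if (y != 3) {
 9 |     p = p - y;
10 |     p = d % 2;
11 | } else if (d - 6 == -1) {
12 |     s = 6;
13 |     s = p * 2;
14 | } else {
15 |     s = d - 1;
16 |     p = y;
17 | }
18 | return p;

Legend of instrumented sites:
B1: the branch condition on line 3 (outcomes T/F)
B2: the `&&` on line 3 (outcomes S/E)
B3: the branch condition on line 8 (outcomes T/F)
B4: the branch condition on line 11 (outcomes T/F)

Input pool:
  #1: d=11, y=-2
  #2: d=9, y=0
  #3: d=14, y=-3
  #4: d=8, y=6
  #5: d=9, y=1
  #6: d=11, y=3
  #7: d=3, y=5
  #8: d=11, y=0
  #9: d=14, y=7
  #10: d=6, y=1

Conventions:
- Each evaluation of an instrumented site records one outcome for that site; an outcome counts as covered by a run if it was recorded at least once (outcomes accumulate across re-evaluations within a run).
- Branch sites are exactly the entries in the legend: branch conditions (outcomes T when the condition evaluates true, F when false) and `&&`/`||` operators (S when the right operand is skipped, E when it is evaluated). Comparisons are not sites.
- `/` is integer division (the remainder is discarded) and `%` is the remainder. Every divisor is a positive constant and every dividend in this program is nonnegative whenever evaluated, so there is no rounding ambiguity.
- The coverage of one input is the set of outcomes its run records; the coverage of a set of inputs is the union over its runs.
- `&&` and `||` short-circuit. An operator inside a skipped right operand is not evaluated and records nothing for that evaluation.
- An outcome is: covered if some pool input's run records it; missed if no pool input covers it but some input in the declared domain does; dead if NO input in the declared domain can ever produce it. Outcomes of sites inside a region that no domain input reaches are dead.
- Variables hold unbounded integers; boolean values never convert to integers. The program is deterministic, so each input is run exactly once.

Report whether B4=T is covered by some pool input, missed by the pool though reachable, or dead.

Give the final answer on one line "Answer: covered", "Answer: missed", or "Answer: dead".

no pool input records B4=T
but domain input (d=5, y=3) does record it -> reachable, so missed

Answer: missed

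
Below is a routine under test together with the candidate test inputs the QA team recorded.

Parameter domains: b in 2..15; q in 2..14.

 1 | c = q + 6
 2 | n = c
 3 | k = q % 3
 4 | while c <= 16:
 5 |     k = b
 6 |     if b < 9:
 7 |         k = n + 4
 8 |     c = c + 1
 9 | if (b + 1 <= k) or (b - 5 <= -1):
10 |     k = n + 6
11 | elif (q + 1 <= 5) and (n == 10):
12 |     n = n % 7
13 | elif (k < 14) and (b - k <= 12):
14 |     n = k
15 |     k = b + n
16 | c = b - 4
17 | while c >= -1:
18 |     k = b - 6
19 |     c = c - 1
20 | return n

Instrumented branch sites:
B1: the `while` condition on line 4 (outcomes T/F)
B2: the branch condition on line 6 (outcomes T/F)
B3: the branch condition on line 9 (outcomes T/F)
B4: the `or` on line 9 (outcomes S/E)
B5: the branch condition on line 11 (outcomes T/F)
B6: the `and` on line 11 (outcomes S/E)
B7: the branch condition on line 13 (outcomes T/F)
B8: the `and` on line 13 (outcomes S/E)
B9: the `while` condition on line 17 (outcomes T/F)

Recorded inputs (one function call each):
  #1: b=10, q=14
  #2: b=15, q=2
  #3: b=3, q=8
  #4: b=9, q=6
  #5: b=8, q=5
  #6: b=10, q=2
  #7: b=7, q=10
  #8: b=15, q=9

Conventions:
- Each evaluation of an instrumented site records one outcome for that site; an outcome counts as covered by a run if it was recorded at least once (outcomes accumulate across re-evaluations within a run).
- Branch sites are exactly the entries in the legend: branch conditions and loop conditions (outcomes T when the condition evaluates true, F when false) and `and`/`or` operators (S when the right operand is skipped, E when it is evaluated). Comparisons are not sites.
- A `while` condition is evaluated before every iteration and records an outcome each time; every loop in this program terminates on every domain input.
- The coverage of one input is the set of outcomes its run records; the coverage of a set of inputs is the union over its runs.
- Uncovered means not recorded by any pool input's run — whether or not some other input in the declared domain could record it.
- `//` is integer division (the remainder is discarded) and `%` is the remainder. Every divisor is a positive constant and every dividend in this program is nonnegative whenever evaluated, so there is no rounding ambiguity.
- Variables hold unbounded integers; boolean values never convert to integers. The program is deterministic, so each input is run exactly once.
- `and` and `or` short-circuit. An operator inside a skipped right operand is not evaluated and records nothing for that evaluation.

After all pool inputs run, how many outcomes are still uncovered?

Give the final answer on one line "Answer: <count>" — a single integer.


input #1, b=10, q=14: outcomes B1=F, B3=F, B4=E, B5=F, B6=S, B7=T, B8=E, B9=T, B9=F
input #2, b=15, q=2: outcomes B1=T, B1=F, B2=F, B3=F, B4=E, B5=F, B6=E, B7=F, B8=S, B9=T, B9=F
input #3, b=3, q=8: outcomes B1=T, B1=F, B2=T, B3=T, B4=S, B9=T, B9=F
input #4, b=9, q=6: outcomes B1=T, B1=F, B2=F, B3=F, B4=E, B5=F, B6=S, B7=T, B8=E, B9=T, B9=F
input #5, b=8, q=5: outcomes B1=T, B1=F, B2=T, B3=T, B4=S, B9=T, B9=F
input #6, b=10, q=2: outcomes B1=T, B1=F, B2=F, B3=F, B4=E, B5=F, B6=E, B7=T, B8=E, B9=T, B9=F
input #7, b=7, q=10: outcomes B1=T, B1=F, B2=T, B3=T, B4=S, B9=T, B9=F
input #8, b=15, q=9: outcomes B1=T, B1=F, B2=F, B3=F, B4=E, B5=F, B6=S, B7=F, B8=S, B9=T, B9=F
union over the pool: B1=T, B1=F, B2=T, B2=F, B3=T, B3=F, B4=S, B4=E, B5=F, B6=S, B6=E, B7=T, B7=F, B8=S, B8=E, B9=T, B9=F
uncovered (1 of 18): B5=T
Answer: 1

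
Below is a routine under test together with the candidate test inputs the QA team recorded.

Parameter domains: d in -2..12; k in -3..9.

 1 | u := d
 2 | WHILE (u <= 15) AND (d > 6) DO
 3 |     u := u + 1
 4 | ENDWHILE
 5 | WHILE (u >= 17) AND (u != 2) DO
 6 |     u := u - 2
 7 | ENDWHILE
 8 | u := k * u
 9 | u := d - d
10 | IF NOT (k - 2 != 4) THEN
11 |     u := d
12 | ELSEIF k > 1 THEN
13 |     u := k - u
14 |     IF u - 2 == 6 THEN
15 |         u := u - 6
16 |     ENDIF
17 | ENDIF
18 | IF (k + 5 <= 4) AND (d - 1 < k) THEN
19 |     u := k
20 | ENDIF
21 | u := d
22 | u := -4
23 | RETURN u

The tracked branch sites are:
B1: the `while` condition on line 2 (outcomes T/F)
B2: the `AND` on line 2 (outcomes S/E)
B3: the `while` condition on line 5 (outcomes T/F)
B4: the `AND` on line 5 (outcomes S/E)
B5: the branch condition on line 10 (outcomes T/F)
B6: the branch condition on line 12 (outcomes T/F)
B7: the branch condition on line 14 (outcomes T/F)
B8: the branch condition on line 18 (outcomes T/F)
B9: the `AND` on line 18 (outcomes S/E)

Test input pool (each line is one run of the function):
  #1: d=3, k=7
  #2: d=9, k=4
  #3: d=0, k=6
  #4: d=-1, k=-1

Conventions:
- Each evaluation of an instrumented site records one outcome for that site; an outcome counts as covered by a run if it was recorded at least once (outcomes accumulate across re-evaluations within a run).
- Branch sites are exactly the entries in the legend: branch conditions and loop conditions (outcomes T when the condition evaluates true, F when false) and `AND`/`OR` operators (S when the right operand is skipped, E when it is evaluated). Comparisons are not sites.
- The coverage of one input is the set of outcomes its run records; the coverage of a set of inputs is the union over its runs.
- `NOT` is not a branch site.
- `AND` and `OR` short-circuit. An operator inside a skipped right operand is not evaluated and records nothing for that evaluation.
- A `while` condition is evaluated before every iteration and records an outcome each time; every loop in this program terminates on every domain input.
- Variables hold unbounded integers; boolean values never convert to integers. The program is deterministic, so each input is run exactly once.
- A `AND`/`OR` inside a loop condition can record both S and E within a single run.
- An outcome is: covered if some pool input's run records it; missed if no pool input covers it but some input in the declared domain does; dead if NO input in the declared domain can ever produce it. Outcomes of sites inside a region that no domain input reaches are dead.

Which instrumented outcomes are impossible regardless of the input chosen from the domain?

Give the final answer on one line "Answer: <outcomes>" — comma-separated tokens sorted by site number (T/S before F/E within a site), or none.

running all 195 domain inputs and tallying outcomes:
  B3=T: unreachable across the whole domain -> dead
  B4=E: unreachable across the whole domain -> dead
  reachable outcomes have witnesses, e.g. B1=T (e.g. d=7, k=-3), B1=F (e.g. d=-2, k=-3), B2=S (e.g. d=7, k=-3), B2=E (e.g. d=-2, k=-3)

Answer: B3=T, B4=E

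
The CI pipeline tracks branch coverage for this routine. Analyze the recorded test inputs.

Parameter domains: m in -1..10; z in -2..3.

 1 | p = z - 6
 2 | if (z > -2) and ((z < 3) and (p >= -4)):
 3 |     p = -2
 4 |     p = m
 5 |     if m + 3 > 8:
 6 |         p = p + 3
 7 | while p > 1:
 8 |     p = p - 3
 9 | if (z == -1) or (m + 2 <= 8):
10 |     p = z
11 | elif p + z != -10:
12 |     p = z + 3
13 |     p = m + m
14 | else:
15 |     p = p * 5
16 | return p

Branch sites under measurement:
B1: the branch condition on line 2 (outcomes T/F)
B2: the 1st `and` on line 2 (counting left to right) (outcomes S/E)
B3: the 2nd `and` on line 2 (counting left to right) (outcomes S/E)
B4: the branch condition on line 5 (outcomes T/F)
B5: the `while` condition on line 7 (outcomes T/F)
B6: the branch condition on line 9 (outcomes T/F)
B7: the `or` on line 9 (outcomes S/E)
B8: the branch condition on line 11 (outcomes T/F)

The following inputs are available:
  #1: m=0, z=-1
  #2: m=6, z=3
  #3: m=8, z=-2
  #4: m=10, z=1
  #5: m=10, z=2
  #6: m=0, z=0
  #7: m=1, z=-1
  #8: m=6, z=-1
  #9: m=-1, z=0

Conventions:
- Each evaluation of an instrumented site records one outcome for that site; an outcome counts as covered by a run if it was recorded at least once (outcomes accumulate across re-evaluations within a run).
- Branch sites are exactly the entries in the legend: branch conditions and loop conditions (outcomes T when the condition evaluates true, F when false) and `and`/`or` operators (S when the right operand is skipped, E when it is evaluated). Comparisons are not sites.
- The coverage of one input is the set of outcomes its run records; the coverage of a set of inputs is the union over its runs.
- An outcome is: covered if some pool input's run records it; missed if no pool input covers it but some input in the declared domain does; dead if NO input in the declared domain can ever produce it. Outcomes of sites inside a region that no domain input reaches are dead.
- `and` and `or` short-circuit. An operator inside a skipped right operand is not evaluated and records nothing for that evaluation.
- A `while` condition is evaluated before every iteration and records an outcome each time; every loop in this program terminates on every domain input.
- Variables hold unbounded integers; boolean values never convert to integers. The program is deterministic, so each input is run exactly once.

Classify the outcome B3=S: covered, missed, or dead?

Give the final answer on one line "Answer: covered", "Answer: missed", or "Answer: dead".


B3=S is recorded by pool input(s) 2 -> covered
Answer: covered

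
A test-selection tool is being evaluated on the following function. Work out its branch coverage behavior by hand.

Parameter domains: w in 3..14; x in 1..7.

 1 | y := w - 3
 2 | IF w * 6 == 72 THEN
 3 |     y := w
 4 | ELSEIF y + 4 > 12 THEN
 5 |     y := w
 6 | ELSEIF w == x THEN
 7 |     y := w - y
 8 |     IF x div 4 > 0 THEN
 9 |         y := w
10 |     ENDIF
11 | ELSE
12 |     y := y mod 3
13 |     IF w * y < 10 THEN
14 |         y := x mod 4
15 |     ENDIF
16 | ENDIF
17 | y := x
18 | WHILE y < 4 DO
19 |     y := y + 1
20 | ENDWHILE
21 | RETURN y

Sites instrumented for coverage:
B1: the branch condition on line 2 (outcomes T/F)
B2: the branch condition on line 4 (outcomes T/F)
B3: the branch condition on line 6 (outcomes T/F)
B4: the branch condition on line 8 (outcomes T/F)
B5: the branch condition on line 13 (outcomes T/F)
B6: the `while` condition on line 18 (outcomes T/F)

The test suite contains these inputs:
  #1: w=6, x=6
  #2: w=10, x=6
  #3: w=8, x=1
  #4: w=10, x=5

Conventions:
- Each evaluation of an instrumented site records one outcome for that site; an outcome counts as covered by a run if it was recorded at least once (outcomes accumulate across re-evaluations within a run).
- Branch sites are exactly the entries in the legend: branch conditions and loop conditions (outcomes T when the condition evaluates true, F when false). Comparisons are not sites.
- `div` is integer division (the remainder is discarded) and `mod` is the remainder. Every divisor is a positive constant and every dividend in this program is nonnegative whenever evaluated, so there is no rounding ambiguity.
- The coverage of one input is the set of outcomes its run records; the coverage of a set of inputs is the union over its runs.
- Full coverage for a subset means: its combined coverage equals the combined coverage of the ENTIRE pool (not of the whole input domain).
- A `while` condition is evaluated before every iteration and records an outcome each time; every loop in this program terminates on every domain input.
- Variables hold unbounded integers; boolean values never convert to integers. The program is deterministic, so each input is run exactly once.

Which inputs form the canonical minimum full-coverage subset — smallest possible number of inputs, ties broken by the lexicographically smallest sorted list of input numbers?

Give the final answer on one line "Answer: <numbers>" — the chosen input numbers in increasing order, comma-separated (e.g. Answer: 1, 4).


run #1 (w=6, x=6) records B1=F, B2=F, B3=T, B4=T, B6=F
run #2 (w=10, x=6) records B1=F, B2=F, B3=F, B5=F, B6=F
run #3 (w=8, x=1) records B1=F, B2=F, B3=F, B5=F, B6=T, B6=F
run #4 (w=10, x=5) records B1=F, B2=F, B3=F, B5=F, B6=F
the full pool covers 8 outcomes: B1=F, B2=F, B3=T, B3=F, B4=T, B5=F, B6=T, B6=F
no size-1 subset reaches all 8 outcomes (best union: 6/8)
inputs {1, 3} (size 2) cover everything; no size-2 subset with a lexicographically smaller index list covers all 8
Answer: 1, 3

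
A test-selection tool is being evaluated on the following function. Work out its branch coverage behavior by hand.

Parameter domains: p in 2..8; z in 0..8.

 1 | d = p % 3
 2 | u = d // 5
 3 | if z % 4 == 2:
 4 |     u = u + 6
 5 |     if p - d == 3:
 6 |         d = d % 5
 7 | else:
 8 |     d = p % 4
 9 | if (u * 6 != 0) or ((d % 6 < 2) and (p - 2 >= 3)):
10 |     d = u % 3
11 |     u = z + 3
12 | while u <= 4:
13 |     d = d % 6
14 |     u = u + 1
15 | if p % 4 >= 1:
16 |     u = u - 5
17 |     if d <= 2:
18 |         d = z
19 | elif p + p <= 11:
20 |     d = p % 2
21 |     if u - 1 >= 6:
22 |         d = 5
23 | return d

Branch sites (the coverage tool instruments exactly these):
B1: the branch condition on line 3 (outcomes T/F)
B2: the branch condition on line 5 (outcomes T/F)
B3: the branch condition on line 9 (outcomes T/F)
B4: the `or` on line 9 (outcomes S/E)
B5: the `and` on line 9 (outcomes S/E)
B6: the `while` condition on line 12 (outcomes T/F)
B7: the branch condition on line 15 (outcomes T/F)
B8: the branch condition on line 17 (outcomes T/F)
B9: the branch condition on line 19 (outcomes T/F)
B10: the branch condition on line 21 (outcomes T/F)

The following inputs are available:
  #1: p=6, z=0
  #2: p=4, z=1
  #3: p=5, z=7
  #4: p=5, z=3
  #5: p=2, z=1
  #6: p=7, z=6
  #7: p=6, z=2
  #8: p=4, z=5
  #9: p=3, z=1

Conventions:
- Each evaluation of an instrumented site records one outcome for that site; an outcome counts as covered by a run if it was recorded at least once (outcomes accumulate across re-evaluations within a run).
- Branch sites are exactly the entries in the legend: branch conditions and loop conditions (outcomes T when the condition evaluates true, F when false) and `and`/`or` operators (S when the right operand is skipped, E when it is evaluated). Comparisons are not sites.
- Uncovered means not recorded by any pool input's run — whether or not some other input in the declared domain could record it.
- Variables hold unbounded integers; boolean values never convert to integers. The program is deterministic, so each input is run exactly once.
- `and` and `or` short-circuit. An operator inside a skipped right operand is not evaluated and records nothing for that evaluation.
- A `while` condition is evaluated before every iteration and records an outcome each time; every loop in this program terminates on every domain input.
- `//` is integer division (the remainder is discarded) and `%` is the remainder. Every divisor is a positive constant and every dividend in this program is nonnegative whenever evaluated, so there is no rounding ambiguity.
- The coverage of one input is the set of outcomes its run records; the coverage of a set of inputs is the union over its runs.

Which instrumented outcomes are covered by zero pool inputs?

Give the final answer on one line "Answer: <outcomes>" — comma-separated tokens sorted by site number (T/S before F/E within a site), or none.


input #1, p=6, z=0: events B1->F, B4->E, B5->S, B3->F, B6->T, B6->T, B6->T, B6->T, B6->T, B6->F, B7->T, B8->T; outcomes B1=F, B3=F, B4=E, B5=S, B6=T, B6=F, B7=T, B8=T
input #2, p=4, z=1: events B1->F, B4->E, B5->E, B3->F, B6->T, B6->T, B6->T, B6->T, B6->T, B6->F, B7->F, B9->T, B10->F; outcomes B1=F, B3=F, B4=E, B5=E, B6=T, B6=F, B7=F, B9=T, B10=F
input #3, p=5, z=7: events B1->F, B4->E, B5->E, B3->T, B6->F, B7->T, B8->T; outcomes B1=F, B3=T, B4=E, B5=E, B6=F, B7=T, B8=T
input #4, p=5, z=3: events B1->F, B4->E, B5->E, B3->T, B6->F, B7->T, B8->T; outcomes B1=F, B3=T, B4=E, B5=E, B6=F, B7=T, B8=T
input #5, p=2, z=1: events B1->F, B4->E, B5->S, B3->F, B6->T, B6->T, B6->T, B6->T, B6->T, B6->F, B7->T, B8->T; outcomes B1=F, B3=F, B4=E, B5=S, B6=T, B6=F, B7=T, B8=T
input #6, p=7, z=6: events B1->T, B2->F, B4->S, B3->T, B6->F, B7->T, B8->T; outcomes B1=T, B2=F, B3=T, B4=S, B6=F, B7=T, B8=T
input #7, p=6, z=2: events B1->T, B2->F, B4->S, B3->T, B6->F, B7->T, B8->T; outcomes B1=T, B2=F, B3=T, B4=S, B6=F, B7=T, B8=T
input #8, p=4, z=5: events B1->F, B4->E, B5->E, B3->F, B6->T, B6->T, B6->T, B6->T, B6->T, B6->F, B7->F, B9->T, B10->F; outcomes B1=F, B3=F, B4=E, B5=E, B6=T, B6=F, B7=F, B9=T, B10=F
input #9, p=3, z=1: events B1->F, B4->E, B5->S, B3->F, B6->T, B6->T, B6->T, B6->T, B6->T, B6->F, B7->T, B8->F; outcomes B1=F, B3=F, B4=E, B5=S, B6=T, B6=F, B7=T, B8=F
union over the pool: B1=T, B1=F, B2=F, B3=T, B3=F, B4=S, B4=E, B5=S, B5=E, B6=T, B6=F, B7=T, B7=F, B8=T, B8=F, B9=T, B10=F
uncovered (3 of 20): B2=T, B9=F, B10=T
Answer: B2=T, B9=F, B10=T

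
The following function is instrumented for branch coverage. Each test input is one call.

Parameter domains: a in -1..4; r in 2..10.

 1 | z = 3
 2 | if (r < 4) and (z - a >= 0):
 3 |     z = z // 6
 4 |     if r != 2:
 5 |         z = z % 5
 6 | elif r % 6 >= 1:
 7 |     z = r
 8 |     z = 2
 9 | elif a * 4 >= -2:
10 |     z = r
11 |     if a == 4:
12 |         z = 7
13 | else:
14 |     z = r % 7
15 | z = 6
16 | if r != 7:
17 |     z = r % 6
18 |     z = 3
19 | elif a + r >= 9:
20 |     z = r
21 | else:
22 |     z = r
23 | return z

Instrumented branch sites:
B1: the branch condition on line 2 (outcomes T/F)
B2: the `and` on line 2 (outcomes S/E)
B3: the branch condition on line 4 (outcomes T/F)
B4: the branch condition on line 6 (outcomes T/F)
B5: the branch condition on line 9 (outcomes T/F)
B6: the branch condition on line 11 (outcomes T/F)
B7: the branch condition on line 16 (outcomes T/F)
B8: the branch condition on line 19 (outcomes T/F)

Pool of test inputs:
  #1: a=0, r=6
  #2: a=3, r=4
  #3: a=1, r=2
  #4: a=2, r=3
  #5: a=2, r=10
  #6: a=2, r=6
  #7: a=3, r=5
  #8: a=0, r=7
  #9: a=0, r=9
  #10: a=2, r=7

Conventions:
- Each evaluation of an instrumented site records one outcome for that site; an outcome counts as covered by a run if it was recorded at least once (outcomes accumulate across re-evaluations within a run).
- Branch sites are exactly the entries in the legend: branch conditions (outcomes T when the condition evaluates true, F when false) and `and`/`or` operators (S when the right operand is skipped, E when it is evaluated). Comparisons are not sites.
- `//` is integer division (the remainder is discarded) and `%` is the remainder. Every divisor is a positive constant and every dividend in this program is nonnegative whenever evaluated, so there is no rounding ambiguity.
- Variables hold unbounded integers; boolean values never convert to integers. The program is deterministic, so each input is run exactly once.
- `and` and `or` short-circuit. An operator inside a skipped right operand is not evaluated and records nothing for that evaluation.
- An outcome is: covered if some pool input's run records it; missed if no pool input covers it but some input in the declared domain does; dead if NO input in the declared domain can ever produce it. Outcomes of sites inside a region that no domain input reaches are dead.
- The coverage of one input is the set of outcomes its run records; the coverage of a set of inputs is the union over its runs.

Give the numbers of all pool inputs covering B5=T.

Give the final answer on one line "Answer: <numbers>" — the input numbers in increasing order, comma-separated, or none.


input #1 (a=0, r=6): covers B5=T
input #2 (a=3, r=4): misses B5=T
input #3 (a=1, r=2): misses B5=T
input #4 (a=2, r=3): misses B5=T
input #5 (a=2, r=10): misses B5=T
input #6 (a=2, r=6): covers B5=T
input #7 (a=3, r=5): misses B5=T
input #8 (a=0, r=7): misses B5=T
input #9 (a=0, r=9): misses B5=T
input #10 (a=2, r=7): misses B5=T
Answer: 1, 6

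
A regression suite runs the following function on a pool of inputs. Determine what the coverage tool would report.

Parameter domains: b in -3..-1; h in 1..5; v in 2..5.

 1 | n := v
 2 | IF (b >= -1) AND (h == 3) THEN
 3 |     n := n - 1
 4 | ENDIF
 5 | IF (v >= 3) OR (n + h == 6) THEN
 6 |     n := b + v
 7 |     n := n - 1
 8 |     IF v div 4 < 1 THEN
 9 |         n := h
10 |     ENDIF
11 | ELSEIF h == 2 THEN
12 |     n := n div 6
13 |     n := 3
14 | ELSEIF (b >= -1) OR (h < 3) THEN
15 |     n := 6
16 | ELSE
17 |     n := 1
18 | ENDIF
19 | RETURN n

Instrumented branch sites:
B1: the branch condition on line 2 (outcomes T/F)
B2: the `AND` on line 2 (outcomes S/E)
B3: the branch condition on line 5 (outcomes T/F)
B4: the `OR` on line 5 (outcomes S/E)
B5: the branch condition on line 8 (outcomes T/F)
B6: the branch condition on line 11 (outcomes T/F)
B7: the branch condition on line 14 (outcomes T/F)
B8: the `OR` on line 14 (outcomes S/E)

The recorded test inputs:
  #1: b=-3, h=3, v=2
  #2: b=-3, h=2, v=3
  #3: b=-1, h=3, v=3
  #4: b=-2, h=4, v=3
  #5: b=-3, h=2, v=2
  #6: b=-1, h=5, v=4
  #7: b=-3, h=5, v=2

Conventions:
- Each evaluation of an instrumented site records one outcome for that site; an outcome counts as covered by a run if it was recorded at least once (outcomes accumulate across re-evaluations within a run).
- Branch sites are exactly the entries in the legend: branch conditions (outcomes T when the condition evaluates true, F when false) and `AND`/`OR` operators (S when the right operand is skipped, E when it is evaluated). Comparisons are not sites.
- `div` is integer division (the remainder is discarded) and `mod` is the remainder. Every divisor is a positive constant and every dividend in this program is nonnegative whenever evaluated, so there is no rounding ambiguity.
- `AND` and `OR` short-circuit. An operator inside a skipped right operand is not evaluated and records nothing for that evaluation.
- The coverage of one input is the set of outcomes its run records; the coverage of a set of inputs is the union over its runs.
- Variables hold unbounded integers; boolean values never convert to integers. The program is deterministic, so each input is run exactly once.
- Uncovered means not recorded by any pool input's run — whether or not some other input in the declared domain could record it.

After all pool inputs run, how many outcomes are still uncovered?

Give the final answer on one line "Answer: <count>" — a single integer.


input #1, b=-3, h=3, v=2: outcomes B1=F, B2=S, B3=F, B4=E, B6=F, B7=F, B8=E
input #2, b=-3, h=2, v=3: outcomes B1=F, B2=S, B3=T, B4=S, B5=T
input #3, b=-1, h=3, v=3: outcomes B1=T, B2=E, B3=T, B4=S, B5=T
input #4, b=-2, h=4, v=3: outcomes B1=F, B2=S, B3=T, B4=S, B5=T
input #5, b=-3, h=2, v=2: outcomes B1=F, B2=S, B3=F, B4=E, B6=T
input #6, b=-1, h=5, v=4: outcomes B1=F, B2=E, B3=T, B4=S, B5=F
input #7, b=-3, h=5, v=2: outcomes B1=F, B2=S, B3=F, B4=E, B6=F, B7=F, B8=E
union over the pool: B1=T, B1=F, B2=S, B2=E, B3=T, B3=F, B4=S, B4=E, B5=T, B5=F, B6=T, B6=F, B7=F, B8=E
uncovered (2 of 16): B7=T, B8=S
Answer: 2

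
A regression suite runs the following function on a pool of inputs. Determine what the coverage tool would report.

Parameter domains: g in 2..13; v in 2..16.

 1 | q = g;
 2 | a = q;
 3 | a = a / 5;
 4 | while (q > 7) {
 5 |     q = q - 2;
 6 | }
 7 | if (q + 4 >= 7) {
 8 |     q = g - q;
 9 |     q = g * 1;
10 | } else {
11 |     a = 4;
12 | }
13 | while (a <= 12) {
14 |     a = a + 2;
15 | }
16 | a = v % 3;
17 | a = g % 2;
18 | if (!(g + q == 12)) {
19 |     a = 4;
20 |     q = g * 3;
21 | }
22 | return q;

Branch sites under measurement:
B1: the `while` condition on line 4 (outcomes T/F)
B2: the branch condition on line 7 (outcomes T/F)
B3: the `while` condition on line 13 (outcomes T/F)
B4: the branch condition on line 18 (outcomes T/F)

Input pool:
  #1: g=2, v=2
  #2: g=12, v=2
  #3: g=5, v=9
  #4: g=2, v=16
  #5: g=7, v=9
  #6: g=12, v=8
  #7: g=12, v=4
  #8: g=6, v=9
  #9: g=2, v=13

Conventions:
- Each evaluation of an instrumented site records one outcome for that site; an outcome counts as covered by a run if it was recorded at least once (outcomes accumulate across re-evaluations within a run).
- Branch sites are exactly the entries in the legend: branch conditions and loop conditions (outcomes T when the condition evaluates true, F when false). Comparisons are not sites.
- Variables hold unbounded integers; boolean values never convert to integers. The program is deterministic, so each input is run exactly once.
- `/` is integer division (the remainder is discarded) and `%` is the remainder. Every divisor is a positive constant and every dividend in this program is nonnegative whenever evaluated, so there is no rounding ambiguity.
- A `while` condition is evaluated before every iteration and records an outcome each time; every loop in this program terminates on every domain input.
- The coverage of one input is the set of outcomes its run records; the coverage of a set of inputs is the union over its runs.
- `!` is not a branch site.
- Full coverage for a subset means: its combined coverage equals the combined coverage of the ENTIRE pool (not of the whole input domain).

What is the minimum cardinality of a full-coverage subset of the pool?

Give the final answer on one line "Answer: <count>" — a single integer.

input #1 (g=2, v=2): events B1->F, B2->F, B3->T, B3->T, B3->T, B3->T, B3->T, B3->F, B4->T; covers B1=F, B2=F, B3=T, B3=F, B4=T
input #2 (g=12, v=2): events B1->T, B1->T, B1->T, B1->F, B2->T, B3->T, B3->T, B3->T, B3->T, B3->T, B3->T, B3->F, B4->T; covers B1=T, B1=F, B2=T, B3=T, B3=F, B4=T
input #3 (g=5, v=9): events B1->F, B2->T, B3->T, B3->T, B3->T, B3->T, B3->T, B3->T, B3->F, B4->T; covers B1=F, B2=T, B3=T, B3=F, B4=T
input #4 (g=2, v=16): events B1->F, B2->F, B3->T, B3->T, B3->T, B3->T, B3->T, B3->F, B4->T; covers B1=F, B2=F, B3=T, B3=F, B4=T
input #5 (g=7, v=9): events B1->F, B2->T, B3->T, B3->T, B3->T, B3->T, B3->T, B3->T, B3->F, B4->T; covers B1=F, B2=T, B3=T, B3=F, B4=T
input #6 (g=12, v=8): events B1->T, B1->T, B1->T, B1->F, B2->T, B3->T, B3->T, B3->T, B3->T, B3->T, B3->T, B3->F, B4->T; covers B1=T, B1=F, B2=T, B3=T, B3=F, B4=T
input #7 (g=12, v=4): events B1->T, B1->T, B1->T, B1->F, B2->T, B3->T, B3->T, B3->T, B3->T, B3->T, B3->T, B3->F, B4->T; covers B1=T, B1=F, B2=T, B3=T, B3=F, B4=T
input #8 (g=6, v=9): events B1->F, B2->T, B3->T, B3->T, B3->T, B3->T, B3->T, B3->T, B3->F, B4->F; covers B1=F, B2=T, B3=T, B3=F, B4=F
input #9 (g=2, v=13): events B1->F, B2->F, B3->T, B3->T, B3->T, B3->T, B3->T, B3->F, B4->T; covers B1=F, B2=F, B3=T, B3=F, B4=T
together the pool reaches 8 outcomes: B1=T, B1=F, B2=T, B2=F, B3=T, B3=F, B4=T, B4=F
size 1 is not enough: best union over all size-1 subsets is 6/8
size 2 is not enough: best union over all size-2 subsets is 7/8
the canonical winner is {1, 2, 8}: size 3, full 8-outcome coverage, earliest index list among size-3 covers

Answer: 3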